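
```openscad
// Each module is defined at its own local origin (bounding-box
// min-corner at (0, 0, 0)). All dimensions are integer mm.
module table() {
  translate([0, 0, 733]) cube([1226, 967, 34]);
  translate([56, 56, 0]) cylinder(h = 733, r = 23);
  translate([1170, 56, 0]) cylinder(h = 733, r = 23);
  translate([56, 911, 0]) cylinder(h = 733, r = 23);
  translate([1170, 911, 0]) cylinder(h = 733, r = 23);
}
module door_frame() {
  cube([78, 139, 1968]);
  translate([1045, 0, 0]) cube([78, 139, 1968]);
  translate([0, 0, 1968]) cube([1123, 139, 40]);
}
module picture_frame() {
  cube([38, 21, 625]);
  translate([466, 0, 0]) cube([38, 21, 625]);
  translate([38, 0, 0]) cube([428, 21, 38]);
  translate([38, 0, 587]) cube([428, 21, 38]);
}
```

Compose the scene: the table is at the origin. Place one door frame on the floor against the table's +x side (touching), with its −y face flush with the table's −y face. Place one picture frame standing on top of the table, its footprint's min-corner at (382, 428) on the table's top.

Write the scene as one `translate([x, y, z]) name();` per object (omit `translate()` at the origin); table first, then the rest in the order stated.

table();
translate([1226, 0, 0]) door_frame();
translate([382, 428, 767]) picture_frame();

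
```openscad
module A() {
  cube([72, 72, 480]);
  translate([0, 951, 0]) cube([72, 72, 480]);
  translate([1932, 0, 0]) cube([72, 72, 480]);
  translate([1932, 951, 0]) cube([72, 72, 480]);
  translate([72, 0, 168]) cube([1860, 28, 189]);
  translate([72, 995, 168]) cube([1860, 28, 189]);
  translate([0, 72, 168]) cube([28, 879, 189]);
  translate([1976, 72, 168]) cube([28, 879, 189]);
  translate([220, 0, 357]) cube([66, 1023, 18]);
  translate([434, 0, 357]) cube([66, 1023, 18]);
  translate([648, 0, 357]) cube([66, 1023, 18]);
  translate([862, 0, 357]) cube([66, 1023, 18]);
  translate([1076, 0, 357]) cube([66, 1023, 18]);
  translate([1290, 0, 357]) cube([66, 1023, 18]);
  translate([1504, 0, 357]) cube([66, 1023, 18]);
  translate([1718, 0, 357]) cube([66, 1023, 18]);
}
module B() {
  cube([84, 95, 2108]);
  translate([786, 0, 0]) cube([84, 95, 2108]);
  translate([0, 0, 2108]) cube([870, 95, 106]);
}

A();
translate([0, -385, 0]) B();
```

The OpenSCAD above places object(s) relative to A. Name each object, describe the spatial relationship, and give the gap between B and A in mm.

The door frame's nearest face is 290 mm from the bed frame's −y face.

A is a bed frame. B is a door frame. The door frame is on the floor beside the bed frame on its −y side. The gap between the door frame and the bed frame is 290 mm.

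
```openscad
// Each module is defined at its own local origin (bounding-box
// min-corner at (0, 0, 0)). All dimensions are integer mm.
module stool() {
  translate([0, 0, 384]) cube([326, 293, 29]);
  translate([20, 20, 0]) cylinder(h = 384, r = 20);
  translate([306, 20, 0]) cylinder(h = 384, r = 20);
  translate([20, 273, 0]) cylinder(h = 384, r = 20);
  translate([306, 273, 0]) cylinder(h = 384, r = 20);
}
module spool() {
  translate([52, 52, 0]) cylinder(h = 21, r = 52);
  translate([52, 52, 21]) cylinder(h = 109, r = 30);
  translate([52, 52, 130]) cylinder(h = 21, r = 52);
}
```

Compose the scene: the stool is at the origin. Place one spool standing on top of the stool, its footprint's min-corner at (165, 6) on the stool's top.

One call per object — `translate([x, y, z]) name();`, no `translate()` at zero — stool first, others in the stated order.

stool();
translate([165, 6, 413]) spool();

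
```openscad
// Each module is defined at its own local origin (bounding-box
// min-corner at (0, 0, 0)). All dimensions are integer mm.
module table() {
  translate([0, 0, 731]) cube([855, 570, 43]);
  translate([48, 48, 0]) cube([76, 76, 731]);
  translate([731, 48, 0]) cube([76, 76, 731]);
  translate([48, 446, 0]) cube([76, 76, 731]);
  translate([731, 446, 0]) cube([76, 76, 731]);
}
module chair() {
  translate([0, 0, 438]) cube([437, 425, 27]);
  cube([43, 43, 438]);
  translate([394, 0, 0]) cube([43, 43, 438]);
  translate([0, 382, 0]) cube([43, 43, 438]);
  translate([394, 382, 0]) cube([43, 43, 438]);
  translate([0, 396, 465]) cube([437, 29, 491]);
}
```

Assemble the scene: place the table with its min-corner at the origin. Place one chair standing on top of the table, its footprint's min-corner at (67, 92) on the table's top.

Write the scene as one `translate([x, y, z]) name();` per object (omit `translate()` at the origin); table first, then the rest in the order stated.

table();
translate([67, 92, 774]) chair();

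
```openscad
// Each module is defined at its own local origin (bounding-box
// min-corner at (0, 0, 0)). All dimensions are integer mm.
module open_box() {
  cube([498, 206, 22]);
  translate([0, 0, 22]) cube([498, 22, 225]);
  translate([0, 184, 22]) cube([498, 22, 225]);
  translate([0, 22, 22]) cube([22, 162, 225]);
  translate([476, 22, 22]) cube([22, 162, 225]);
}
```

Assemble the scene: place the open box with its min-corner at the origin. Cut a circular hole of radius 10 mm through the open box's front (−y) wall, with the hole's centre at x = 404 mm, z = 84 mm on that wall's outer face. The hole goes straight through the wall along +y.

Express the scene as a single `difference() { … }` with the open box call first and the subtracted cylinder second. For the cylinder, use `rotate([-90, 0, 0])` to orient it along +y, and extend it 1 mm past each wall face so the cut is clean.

difference() {
  open_box();
  translate([404, -1, 84]) rotate([-90, 0, 0]) cylinder(h = 24, r = 10);
}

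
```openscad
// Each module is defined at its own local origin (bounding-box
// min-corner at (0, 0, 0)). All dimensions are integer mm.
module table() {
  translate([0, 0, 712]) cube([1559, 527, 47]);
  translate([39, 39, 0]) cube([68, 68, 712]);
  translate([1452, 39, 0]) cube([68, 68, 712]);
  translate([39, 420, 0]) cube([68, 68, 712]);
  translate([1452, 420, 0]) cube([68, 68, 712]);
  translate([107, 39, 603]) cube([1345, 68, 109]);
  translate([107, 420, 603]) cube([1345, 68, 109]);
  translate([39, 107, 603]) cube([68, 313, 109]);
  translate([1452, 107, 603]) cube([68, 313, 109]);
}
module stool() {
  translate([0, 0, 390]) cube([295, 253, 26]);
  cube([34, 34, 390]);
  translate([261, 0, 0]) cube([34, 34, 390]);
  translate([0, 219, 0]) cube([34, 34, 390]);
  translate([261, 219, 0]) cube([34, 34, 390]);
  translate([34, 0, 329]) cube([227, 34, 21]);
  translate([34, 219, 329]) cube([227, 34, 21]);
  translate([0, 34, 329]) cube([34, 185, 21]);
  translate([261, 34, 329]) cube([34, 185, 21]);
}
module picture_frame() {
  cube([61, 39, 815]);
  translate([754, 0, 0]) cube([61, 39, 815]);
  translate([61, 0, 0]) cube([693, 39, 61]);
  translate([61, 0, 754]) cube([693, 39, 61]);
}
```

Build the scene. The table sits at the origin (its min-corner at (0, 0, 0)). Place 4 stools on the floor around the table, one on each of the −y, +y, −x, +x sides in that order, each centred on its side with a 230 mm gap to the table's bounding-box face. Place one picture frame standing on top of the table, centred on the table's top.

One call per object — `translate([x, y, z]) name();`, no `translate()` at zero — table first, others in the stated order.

table();
translate([632, -483, 0]) stool();
translate([632, 757, 0]) stool();
translate([-525, 137, 0]) stool();
translate([1789, 137, 0]) stool();
translate([372, 244, 759]) picture_frame();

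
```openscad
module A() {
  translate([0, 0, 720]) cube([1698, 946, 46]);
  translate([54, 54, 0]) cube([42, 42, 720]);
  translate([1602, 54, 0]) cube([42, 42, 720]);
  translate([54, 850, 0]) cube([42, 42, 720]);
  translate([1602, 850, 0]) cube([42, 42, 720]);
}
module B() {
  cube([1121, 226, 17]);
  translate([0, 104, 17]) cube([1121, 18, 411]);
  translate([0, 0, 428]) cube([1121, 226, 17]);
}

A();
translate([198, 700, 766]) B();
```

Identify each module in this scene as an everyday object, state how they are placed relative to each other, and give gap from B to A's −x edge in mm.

The I-beam's min-x is at 198; the table's min-x is 0; gap = 198 mm.

A is a table. B is an I-beam. The I-beam is on top of the table. The gap from the I-beam to the table's −x edge is 198 mm.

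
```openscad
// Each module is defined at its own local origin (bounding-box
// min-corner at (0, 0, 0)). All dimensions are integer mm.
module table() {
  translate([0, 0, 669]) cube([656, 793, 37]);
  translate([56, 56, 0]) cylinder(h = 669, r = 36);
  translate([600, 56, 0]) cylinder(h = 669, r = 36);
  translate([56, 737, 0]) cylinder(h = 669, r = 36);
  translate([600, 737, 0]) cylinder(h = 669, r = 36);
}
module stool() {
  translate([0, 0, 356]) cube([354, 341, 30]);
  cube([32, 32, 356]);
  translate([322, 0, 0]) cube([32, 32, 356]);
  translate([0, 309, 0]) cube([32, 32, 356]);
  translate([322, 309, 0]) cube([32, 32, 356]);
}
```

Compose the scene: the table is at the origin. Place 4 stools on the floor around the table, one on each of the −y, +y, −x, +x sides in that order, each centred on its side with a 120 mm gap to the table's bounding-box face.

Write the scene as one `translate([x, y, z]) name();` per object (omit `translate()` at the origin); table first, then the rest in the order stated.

table();
translate([151, -461, 0]) stool();
translate([151, 913, 0]) stool();
translate([-474, 226, 0]) stool();
translate([776, 226, 0]) stool();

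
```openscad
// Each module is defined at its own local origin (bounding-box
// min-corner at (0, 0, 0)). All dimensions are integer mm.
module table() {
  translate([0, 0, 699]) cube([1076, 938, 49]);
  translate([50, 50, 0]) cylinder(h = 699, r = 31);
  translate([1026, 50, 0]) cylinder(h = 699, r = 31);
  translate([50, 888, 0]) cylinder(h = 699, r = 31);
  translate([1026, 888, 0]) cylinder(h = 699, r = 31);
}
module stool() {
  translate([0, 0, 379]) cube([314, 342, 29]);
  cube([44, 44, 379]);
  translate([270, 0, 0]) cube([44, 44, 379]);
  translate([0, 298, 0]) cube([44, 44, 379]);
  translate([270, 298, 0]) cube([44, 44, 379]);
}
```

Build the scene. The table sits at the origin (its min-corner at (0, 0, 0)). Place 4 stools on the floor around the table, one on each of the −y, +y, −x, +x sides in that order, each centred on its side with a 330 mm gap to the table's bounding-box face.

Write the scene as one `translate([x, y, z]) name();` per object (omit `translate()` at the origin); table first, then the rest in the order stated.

table();
translate([381, -672, 0]) stool();
translate([381, 1268, 0]) stool();
translate([-644, 298, 0]) stool();
translate([1406, 298, 0]) stool();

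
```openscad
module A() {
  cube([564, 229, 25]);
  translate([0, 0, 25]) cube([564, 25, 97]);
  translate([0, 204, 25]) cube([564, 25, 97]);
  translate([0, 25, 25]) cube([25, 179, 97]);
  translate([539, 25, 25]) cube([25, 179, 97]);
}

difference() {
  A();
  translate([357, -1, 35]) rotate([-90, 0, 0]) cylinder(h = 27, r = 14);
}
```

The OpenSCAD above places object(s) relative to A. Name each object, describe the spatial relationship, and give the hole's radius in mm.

A is an open box. The open box has a circular hole through its front wall. The hole's radius is 14 mm.

The subtracted cylinder has r = 14 mm.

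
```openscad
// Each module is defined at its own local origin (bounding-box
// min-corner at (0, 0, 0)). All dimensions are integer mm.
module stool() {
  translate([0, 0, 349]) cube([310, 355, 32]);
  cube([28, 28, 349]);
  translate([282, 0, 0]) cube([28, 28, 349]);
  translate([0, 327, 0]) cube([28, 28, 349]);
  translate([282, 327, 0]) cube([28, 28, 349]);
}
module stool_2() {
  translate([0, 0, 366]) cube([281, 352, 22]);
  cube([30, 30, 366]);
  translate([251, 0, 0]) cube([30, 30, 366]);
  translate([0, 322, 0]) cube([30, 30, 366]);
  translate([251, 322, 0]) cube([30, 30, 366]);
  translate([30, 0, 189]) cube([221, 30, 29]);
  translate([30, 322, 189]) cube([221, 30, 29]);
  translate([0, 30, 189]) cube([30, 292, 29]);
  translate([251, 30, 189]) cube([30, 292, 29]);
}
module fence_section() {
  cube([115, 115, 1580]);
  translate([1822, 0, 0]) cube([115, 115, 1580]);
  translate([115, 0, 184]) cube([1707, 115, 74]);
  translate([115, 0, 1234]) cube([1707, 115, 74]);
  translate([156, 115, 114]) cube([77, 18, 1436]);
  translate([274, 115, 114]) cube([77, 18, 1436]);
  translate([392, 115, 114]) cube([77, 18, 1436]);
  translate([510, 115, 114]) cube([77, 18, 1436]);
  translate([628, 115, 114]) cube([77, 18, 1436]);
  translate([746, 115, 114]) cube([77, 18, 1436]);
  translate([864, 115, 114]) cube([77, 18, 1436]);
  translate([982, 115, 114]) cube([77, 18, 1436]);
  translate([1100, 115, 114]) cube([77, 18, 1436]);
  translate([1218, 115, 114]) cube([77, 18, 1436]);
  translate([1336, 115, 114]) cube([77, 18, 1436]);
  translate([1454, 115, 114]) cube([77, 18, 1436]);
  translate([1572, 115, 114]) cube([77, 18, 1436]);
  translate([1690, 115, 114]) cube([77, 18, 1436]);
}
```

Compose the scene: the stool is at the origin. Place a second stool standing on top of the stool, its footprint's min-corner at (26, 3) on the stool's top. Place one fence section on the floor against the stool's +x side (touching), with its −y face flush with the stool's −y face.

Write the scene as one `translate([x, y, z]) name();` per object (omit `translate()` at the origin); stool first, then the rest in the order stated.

stool();
translate([26, 3, 381]) stool_2();
translate([310, 0, 0]) fence_section();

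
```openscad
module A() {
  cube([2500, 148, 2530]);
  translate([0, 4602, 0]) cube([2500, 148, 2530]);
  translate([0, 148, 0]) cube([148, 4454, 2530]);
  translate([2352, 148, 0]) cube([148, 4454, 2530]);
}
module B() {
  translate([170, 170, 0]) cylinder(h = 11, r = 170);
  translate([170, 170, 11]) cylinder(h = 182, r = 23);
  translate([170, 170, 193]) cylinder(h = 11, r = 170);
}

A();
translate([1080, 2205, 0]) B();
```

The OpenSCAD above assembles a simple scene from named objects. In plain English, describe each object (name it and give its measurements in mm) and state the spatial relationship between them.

A is the wall frame of a small rectangular building: four walls, each 2530 mm tall and 148 mm thick, enclosing a footprint 2500 mm (x) by 4750 mm (y) outside-to-outside, with no floor or roof. The front and back walls (the −y and +y sides) span the full width; the two side walls fit between them.

B is a spool: two coaxial disc flanges of radius 170 mm and thickness 11 mm, joined by a core cylinder of radius 23 mm and height 182 mm. The lower flange rests on z = 0 and the three cylinders share a vertical axis.

The spool sits inside the house frame, centred.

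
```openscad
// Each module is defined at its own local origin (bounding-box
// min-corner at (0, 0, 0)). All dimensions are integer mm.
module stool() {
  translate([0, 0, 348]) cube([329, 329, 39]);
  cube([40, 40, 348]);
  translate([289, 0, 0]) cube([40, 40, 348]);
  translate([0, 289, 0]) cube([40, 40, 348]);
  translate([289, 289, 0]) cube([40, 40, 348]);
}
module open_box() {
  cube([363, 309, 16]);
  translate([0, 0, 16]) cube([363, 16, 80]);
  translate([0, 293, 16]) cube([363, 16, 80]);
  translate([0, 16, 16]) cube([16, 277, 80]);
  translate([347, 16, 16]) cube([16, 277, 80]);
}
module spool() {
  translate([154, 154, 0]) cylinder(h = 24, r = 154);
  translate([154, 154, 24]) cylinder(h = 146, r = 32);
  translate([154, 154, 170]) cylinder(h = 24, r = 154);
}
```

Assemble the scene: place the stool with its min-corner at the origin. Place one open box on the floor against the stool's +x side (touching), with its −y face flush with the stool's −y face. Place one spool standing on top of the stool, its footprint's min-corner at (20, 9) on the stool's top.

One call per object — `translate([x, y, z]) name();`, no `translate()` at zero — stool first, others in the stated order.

stool();
translate([329, 0, 0]) open_box();
translate([20, 9, 387]) spool();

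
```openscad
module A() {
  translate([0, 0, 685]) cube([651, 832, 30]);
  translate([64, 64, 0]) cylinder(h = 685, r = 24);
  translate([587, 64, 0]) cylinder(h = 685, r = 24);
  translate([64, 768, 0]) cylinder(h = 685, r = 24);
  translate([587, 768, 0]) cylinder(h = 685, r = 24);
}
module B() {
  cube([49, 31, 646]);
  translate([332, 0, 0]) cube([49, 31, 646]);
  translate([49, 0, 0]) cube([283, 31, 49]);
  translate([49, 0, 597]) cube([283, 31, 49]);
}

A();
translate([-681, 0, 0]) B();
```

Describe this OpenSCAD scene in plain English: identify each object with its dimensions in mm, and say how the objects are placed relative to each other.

A is a table with a 651×832 mm rectangular top, 30 mm thick, top surface at z = 715 mm, supported by four round legs of 48 mm diameter, each leg's bounding box inset 40 mm from the nearest pair of top edges, running from the floor.

B is a rectangular picture frame lying in the x–z plane (depth along y). The opening is 283 mm wide (x) by 548 mm tall (z), surrounded by a border 49 mm wide on all four sides. The frame is 31 mm deep and is made of two full-height vertical stiles with two horizontal rails fitted between them.

The picture frame is on the floor beside the table on its −x side.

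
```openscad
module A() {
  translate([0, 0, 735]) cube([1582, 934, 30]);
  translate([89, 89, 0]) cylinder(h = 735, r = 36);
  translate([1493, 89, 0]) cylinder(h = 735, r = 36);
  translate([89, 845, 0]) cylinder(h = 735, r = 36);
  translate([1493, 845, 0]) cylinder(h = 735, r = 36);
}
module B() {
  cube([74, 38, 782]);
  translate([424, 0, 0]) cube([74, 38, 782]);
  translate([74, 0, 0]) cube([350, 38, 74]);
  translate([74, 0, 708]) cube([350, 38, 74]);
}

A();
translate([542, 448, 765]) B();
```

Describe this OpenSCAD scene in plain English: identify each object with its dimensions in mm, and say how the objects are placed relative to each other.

A is a table: top 1582 mm (x) × 934 mm (y), 30 mm thick, upper face at z = 765 mm, on four round legs of 72 mm diameter, each leg's bounding box inset 53 mm from the nearest pair of top edges, running from z = 0 to the bottom of the top.

B is a rectangular picture frame lying in the x–z plane (depth along y). The opening is 350 mm wide (x) by 634 mm tall (z), surrounded by a border 74 mm wide on all four sides. The frame is 38 mm deep and is made of two full-height vertical stiles with two horizontal rails fitted between them.

The picture frame is on top of the table, centred.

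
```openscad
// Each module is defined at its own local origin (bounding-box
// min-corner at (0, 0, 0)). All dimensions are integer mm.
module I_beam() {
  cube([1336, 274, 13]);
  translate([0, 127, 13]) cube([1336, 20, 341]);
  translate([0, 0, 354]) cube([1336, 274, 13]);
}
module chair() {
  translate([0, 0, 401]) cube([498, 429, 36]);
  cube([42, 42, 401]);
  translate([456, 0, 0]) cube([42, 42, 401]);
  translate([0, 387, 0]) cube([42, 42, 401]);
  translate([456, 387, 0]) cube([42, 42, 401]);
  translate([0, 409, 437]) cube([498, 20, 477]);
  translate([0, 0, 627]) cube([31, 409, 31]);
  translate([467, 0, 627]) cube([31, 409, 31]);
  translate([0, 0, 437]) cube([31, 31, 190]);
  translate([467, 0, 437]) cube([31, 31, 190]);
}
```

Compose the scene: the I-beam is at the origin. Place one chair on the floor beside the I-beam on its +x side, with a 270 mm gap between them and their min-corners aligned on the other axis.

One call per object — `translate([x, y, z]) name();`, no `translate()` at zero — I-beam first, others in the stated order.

I_beam();
translate([1606, 0, 0]) chair();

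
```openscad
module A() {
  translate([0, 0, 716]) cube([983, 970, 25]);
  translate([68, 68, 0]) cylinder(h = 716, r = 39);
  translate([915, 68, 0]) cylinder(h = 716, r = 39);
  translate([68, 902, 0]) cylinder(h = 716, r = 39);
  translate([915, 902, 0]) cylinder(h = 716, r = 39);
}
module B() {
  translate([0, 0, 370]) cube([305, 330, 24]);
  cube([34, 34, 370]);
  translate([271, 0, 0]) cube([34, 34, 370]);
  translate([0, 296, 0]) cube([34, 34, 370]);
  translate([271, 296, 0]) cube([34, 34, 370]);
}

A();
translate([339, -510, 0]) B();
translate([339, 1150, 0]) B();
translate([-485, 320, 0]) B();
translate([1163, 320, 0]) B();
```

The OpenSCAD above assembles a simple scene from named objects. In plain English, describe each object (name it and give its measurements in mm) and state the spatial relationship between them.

A is a table: top 983 mm (x) × 970 mm (y), 25 mm thick, upper face at z = 741 mm, on four round legs of 78 mm diameter, each leg's bounding box inset 29 mm from the nearest pair of top edges, running from z = 0 to the bottom of the top.

B is a simple wooden stool: a rectangular seat 305 mm (x) by 330 mm (y), 24 mm thick, top face at z = 394 mm, on four square legs, each 34×34 mm in cross-section. The legs rest on z = 0, each flush with a corner of the seat.

Four stools sit around the table at the −y, +y, −x, +x sides.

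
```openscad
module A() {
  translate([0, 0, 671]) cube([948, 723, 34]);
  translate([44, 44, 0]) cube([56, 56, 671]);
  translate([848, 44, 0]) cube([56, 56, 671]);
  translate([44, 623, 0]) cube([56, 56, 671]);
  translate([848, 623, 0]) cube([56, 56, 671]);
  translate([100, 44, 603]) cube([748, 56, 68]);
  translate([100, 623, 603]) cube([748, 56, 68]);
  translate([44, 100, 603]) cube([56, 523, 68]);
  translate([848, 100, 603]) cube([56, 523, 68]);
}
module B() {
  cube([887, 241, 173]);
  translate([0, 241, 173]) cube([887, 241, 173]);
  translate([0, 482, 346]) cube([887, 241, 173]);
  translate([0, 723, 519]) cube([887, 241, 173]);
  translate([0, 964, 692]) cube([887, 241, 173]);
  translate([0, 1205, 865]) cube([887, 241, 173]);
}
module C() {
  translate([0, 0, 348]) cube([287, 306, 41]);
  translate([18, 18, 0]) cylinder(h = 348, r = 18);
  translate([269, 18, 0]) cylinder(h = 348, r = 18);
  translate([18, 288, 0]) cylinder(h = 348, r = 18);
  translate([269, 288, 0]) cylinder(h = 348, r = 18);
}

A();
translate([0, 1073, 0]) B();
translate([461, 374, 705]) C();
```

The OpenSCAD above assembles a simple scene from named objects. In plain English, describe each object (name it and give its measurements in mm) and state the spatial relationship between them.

A is a rectangular dining table. The top is 948×723×34 mm with its upper surface at z = 705 mm. It stands on four 56×56 mm square legs, each inset 44 mm from the nearest pair of top edges, running from the floor to the underside of the top. Four apron rails, 56 mm thick and 68 mm tall, run between adjacent legs with their top edges flush with the underside of the top and their outer faces flush with the legs' outer faces.

B is a run of 6 identical solid stair steps. Each tread is 887×241 mm and each step block is 173 mm high. Step 1 rests on the floor; step k is offset from step 1 by (k−1)×241 mm in y and (k−1)×173 mm in z.

C is a four-legged stool. The seat is a 287×306×41 mm slab whose top surface is at z = 389 mm; four round legs, each 36 mm in diameter, run from the floor (z = 0) to the underside of the seat, each leg's axis is inset half a diameter from the nearest pair of seat edges (so the leg's bounding box is flush with the corner).

The staircase is on the floor beside the table on its +y side. The stool is on top of the table.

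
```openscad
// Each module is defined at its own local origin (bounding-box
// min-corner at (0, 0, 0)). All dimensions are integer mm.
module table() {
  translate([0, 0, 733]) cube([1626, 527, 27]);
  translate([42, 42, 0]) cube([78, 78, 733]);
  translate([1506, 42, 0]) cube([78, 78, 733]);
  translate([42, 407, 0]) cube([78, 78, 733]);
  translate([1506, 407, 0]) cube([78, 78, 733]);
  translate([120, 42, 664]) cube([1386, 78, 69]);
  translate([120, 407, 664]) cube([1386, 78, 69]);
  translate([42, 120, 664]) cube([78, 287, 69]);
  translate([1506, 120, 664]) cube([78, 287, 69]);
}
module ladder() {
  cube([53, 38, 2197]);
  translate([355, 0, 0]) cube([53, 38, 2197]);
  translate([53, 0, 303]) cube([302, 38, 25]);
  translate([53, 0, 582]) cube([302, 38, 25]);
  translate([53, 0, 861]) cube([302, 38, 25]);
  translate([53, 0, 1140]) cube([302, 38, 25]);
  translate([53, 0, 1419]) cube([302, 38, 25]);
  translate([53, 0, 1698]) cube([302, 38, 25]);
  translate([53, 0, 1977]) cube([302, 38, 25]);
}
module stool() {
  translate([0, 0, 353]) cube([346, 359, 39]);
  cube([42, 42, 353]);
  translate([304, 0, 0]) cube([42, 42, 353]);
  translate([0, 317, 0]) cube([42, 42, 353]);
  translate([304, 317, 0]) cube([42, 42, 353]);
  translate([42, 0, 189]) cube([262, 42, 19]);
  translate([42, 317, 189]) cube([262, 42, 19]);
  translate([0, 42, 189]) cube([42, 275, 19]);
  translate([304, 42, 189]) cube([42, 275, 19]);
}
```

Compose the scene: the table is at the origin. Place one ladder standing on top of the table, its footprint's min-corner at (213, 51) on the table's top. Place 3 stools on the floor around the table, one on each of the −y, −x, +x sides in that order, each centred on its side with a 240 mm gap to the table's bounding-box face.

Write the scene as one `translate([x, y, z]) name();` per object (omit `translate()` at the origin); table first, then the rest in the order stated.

table();
translate([213, 51, 760]) ladder();
translate([640, -599, 0]) stool();
translate([-586, 84, 0]) stool();
translate([1866, 84, 0]) stool();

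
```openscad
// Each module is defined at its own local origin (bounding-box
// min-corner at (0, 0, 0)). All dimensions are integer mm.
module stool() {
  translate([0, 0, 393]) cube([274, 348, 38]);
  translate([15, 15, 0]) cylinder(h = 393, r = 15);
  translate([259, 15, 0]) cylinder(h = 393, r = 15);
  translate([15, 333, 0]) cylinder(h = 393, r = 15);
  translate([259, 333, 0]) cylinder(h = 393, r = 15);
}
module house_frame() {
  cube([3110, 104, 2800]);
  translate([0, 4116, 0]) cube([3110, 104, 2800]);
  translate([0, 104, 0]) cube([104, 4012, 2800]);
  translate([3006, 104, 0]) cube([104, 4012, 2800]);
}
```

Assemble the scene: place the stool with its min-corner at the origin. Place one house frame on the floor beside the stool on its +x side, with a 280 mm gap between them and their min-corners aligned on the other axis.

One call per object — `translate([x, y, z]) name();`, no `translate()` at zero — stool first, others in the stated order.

stool();
translate([554, 0, 0]) house_frame();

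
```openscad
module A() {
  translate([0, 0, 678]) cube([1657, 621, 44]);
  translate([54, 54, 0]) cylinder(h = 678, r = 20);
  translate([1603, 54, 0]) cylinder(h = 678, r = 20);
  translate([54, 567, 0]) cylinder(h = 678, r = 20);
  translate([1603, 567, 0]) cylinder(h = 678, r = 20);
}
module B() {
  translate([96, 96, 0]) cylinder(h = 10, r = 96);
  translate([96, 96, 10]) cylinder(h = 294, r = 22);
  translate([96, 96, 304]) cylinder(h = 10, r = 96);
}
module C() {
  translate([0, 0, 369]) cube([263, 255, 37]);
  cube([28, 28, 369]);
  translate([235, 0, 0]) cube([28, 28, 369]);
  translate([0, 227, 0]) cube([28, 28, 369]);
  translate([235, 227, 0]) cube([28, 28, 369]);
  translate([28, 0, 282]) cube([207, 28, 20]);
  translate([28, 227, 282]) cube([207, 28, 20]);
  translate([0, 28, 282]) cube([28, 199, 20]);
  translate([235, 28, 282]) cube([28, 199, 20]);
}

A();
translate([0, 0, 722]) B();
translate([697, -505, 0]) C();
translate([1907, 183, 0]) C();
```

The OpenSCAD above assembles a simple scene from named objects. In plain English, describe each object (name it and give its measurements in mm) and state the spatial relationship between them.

A is a rectangular dining table. The top is 1657×621×44 mm with its upper surface at z = 722 mm. It stands on four round legs of 40 mm diameter, each leg's bounding box inset 34 mm from the nearest pair of top edges, running from the floor to the underside of the top.

B is a spool: two coaxial disc flanges of radius 96 mm and thickness 10 mm, joined by a core cylinder of radius 22 mm and height 294 mm. The lower flange rests on z = 0 and the three cylinders share a vertical axis.

C is a four-legged stool. The seat is 263×255 mm, 37 mm thick, top at z = 406 mm. It stands on four square legs, each 28×28 mm in cross-section, from z = 0 to the seat underside, each flush with a corner of the seat. Four stretchers, 28 mm wide and 20 mm tall, connect adjacent legs with their undersides at z = 282 mm, each running between the inner faces of the legs it joins and aligned with the legs' outer faces on the other axis.

The spool is on top of the table. Two stools sit around the table at the −y, +x sides.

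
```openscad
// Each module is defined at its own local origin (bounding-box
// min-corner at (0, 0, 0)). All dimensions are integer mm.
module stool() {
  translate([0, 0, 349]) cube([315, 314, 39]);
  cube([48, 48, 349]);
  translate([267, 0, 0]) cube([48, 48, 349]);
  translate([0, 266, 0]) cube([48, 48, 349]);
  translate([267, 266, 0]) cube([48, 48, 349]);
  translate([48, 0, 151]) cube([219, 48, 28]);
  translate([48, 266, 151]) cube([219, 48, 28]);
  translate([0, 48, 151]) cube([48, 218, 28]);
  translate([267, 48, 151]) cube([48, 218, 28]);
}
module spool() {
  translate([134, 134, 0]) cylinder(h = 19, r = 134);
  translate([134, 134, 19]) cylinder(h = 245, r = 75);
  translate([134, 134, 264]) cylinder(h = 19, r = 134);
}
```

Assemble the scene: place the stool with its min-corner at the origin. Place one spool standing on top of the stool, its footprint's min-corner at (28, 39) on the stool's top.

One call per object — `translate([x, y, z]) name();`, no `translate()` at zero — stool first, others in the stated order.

stool();
translate([28, 39, 388]) spool();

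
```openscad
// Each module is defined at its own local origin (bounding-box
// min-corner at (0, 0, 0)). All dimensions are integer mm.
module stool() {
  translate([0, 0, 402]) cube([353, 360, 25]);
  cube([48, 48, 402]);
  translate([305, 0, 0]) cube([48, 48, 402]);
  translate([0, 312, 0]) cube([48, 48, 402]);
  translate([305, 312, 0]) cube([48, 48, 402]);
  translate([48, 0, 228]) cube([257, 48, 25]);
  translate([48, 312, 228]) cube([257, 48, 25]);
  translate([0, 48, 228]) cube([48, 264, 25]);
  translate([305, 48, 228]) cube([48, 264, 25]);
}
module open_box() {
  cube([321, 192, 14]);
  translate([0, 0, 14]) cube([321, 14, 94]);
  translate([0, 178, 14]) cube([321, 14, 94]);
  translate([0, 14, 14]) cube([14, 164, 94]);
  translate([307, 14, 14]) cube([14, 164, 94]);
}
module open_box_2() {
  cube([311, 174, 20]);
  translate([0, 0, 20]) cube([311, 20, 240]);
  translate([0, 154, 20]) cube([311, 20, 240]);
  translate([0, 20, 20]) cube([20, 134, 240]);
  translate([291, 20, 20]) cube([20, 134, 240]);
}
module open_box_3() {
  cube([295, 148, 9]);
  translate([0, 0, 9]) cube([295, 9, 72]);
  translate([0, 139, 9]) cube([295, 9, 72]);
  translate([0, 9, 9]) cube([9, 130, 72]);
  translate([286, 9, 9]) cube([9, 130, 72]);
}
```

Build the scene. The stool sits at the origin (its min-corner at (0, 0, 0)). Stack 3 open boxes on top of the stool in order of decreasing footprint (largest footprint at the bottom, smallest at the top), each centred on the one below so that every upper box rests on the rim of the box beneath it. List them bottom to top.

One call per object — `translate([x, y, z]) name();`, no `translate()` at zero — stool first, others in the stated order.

stool();
translate([16, 84, 427]) open_box();
translate([21, 93, 535]) open_box_2();
translate([29, 106, 795]) open_box_3();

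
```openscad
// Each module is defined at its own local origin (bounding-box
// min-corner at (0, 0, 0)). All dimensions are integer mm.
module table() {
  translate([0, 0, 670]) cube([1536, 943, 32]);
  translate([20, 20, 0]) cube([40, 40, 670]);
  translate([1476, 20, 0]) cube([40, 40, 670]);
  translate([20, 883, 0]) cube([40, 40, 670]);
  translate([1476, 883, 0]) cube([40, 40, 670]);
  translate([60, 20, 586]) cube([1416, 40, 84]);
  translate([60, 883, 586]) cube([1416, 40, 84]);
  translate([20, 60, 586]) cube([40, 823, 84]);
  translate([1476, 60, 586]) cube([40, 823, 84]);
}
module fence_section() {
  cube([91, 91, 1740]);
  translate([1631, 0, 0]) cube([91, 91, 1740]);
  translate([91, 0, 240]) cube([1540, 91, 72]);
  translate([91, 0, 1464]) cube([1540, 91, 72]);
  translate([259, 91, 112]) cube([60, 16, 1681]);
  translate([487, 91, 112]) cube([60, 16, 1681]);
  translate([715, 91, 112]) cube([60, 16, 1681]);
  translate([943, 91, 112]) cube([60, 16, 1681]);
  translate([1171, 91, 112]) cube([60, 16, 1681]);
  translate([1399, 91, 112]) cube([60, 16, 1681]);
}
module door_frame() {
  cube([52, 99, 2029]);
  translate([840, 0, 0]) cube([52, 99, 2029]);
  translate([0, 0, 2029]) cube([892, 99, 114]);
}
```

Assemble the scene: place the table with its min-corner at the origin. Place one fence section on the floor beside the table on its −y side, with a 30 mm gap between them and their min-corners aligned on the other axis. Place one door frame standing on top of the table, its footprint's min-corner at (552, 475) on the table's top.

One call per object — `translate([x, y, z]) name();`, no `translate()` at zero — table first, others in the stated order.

table();
translate([0, -137, 0]) fence_section();
translate([552, 475, 702]) door_frame();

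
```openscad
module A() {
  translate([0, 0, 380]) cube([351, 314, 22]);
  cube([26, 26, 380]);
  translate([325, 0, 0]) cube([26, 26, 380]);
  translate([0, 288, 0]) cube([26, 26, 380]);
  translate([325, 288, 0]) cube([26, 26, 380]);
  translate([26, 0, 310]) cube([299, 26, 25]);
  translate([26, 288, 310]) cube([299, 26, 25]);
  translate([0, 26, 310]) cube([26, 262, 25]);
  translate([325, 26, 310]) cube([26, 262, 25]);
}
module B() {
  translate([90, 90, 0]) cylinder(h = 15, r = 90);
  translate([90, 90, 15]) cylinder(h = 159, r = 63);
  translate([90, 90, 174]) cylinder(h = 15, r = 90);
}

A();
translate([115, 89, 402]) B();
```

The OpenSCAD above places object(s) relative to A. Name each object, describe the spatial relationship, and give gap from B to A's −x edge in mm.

A is a stool. B is a spool. The spool is on top of the stool. The gap from the spool to the stool's −x edge is 115 mm.

The spool's min-x is at 115; the stool's min-x is 0; gap = 115 mm.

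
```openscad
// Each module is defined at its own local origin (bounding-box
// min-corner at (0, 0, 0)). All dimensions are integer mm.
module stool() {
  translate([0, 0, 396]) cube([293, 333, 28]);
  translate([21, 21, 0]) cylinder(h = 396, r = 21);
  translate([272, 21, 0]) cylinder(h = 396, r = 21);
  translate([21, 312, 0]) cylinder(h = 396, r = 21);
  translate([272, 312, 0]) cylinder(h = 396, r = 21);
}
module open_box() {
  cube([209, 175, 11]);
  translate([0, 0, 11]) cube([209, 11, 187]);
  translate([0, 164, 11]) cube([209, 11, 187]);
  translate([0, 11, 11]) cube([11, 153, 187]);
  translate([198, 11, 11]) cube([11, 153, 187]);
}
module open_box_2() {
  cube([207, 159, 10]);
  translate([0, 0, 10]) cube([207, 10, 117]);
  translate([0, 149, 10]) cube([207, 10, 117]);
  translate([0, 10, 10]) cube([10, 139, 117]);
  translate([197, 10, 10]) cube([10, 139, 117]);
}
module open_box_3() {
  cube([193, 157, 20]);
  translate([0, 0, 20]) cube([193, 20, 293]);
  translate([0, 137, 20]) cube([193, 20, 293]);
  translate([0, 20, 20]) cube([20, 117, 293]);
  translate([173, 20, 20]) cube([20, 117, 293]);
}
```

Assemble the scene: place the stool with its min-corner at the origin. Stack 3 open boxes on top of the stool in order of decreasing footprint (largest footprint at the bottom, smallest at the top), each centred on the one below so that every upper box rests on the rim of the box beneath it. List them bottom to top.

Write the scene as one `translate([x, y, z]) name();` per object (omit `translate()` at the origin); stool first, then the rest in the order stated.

stool();
translate([42, 79, 424]) open_box();
translate([43, 87, 622]) open_box_2();
translate([50, 88, 749]) open_box_3();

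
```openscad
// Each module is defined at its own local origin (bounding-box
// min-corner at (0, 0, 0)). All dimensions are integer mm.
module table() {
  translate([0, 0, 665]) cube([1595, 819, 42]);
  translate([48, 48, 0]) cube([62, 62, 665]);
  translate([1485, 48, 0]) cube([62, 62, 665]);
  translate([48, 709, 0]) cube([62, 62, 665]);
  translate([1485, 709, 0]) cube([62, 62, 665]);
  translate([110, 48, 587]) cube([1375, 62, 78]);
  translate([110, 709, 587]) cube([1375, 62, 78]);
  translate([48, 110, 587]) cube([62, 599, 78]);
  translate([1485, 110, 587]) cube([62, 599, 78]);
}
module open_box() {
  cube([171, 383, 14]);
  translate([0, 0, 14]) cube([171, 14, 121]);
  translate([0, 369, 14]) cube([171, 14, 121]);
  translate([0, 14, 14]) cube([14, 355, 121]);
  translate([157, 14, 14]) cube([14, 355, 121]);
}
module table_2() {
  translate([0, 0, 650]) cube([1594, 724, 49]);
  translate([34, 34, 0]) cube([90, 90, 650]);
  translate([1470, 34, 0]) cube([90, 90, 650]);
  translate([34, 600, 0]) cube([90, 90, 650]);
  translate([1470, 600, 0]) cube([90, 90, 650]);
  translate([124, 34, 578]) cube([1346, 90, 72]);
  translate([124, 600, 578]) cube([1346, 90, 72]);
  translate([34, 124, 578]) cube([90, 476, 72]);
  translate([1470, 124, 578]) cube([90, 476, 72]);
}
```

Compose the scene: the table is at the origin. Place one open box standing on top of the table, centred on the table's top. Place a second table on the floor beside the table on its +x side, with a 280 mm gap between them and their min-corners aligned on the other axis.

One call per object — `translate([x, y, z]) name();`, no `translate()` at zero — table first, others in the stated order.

table();
translate([712, 218, 707]) open_box();
translate([1875, 0, 0]) table_2();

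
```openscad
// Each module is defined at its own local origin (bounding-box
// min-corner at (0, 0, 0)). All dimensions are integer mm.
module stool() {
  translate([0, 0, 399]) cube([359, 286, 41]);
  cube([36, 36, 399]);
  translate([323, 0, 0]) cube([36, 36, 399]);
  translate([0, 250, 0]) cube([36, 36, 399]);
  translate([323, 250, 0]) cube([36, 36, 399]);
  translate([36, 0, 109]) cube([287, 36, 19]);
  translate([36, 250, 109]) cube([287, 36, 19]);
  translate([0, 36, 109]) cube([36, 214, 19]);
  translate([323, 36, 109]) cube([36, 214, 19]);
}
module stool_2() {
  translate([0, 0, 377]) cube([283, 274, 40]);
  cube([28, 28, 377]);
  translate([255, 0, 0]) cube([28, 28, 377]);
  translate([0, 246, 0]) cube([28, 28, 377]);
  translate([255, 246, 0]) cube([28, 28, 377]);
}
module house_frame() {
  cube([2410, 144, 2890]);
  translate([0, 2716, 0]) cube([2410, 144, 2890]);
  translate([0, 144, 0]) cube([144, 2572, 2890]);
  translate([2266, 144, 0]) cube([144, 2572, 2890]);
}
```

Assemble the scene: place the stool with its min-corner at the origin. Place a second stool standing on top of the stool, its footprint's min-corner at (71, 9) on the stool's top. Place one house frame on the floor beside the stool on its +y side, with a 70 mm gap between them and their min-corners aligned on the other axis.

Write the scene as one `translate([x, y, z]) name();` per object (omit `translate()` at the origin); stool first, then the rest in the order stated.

stool();
translate([71, 9, 440]) stool_2();
translate([0, 356, 0]) house_frame();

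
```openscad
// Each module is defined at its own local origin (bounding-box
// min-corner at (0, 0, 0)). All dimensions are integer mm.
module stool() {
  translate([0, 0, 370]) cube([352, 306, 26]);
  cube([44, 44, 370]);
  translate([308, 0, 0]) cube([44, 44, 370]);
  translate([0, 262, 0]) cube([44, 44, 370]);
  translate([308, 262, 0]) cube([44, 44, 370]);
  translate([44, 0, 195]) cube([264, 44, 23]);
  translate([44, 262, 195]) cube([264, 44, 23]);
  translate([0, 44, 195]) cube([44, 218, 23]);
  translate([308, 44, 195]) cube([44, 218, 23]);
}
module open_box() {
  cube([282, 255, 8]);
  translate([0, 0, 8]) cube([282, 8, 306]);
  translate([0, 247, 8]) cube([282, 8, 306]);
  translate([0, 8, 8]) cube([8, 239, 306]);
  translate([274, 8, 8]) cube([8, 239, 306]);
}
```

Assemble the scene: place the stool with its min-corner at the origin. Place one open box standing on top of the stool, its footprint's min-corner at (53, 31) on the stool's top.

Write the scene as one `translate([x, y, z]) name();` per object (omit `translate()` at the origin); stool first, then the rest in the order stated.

stool();
translate([53, 31, 396]) open_box();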